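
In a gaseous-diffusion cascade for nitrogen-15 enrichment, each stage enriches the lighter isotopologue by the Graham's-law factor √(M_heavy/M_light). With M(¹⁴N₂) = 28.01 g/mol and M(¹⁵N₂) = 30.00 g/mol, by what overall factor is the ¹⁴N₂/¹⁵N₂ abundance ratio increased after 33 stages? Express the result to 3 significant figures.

Each stage multiplies the ratio by α = √(30.00/28.01), so after 33 stages the overall factor is α^33 = (30.00/28.01)^(33/2).
= 1.07105^(33/2) = 3.10.

3.10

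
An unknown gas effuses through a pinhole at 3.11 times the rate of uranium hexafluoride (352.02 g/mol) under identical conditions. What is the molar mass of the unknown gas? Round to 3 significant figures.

Using Graham's law: rate_X/rate_UF₆ = √(M_UF₆/M_X).
3.11 = √(352.02/M_X)
M_X = 352.02 / 3.11² = 352.02 / 9.672 = 36.4 g/mol

36.4 g/mol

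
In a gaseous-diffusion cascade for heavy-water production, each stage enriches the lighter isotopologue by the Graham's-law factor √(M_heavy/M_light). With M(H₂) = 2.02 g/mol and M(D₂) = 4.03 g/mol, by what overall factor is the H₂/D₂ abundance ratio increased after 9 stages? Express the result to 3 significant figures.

22.4

Each stage multiplies the ratio by α = √(4.03/2.02), so after 9 stages the overall factor is α^9 = (4.03/2.02)^(9/2).
= 1.99505^(9/2) = 22.4.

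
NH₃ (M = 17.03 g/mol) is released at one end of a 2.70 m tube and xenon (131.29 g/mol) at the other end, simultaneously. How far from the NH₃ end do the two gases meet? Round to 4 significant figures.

1.985 m

In equal time, each gas travels a distance ∝ its rate ∝ 1/√M, so d_NH₃/d_Xe = √(M_Xe/M_NH₃) = √(131.29/17.03) = 2.777.
With d_NH₃ + d_Xe = 2.70 m, d_Xe = 2.70/(1 + 2.777) = 0.7149 m.
d_NH₃ = 2.70 − 0.7149 = 1.985 m.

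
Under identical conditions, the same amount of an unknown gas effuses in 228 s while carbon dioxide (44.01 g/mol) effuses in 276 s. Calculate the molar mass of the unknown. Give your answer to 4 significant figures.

Graham's law gives t_X/t_CO₂ = √(M_X/M_CO₂).
228/276 = 0.8261 = √(M_X/44.01)
M_X = 44.01 × 0.8261² = 44.01 × 0.6824 = 30.03 g/mol

30.03 g/mol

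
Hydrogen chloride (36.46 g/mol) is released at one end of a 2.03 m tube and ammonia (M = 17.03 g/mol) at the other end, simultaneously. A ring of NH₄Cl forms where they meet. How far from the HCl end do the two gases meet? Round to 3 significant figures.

0.824 m

The fronts meet when d_HCl + d_NH₃ = L with d_HCl/d_NH₃ = √(M_NH₃/M_HCl) (Graham's law). Here √(M_NH₃/M_HCl) = √(17.03/36.46) = 0.6834.
With d_HCl + d_NH₃ = 2.03 m, d_NH₃ = 2.03/(1 + 0.6834) = 1.206 m.
d_HCl = 2.03 − 1.206 = 0.824 m.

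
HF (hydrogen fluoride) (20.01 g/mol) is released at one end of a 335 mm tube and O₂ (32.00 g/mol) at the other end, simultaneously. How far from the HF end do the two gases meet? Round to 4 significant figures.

Distances travelled in equal time are proportional to diffusion rates, so d_HF/d_O₂ = √(M_O₂/M_HF) = √(32.00/20.01) = 1.265.
With d_HF + d_O₂ = 335 mm, d_O₂ = 335/(1 + 1.265) = 147.9 mm.
d_HF = 335 − 147.9 = 187.1 mm.

187.1 mm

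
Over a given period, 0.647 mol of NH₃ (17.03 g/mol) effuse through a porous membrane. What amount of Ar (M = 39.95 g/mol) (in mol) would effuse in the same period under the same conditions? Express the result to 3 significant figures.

0.422 mol

From Graham's law, rate_Ar/rate_NH₃ = √(M_NH₃/M_Ar) = √(17.03/39.95) = √0.4263 = 0.6529.
So the amount for Ar is 0.647 × 0.6529 = 0.422 mol.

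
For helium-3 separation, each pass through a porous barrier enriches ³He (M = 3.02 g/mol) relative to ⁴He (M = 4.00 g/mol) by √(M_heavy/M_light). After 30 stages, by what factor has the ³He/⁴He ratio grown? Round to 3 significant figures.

After 30 stages the ratio has grown by (√(4.00/3.02))^30 = (4.00/3.02)^(30/2).
= 1.32450^15 = 67.7.

67.7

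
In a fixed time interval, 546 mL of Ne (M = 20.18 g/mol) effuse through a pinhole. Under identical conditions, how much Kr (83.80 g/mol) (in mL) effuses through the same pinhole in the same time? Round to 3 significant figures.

268 mL

Graham's law gives rate_Kr/rate_Ne = √(M_Ne/M_Kr) = √(20.18/83.80) = √0.2408 = 0.4907.
So the volume for Kr is 546 × 0.4907 = 268 mL.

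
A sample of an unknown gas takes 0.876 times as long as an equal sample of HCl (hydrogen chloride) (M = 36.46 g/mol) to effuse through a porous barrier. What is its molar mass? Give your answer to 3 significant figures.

28.0 g/mol

Graham's law gives t_X/t_HCl = √(M_X/M_HCl).
0.876 = √(M_X/36.46)
M_X = 36.46 × 0.876² = 36.46 × 0.7674 = 28.0 g/mol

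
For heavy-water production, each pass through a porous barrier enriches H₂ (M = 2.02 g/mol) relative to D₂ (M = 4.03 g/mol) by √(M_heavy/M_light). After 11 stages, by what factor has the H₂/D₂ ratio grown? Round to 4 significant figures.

44.64

Each stage multiplies the ratio by α = √(4.03/2.02), so after 11 stages the overall factor is α^11 = (4.03/2.02)^(11/2).
= 1.99505^(11/2) = 44.64.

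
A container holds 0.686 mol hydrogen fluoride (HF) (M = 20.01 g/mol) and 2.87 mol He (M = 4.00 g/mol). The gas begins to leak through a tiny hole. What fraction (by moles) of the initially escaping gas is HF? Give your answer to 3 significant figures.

0.0966

Effusion rate of each component ∝ n_i/√M_i (partial pressure × 1/√M).
Mole fraction of HF in the effusate = (n_HF/√M_HF) / (n_HF/√M_HF + n_He/√M_He)
= (0.686/√20.01) / (0.686/√20.01 + 2.87/√4.00) = 0.1534/(0.1534 + 1.435) = 0.0966.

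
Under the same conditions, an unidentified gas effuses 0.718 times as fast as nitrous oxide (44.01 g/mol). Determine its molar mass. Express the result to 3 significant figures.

By Graham's law, rate_X/rate_N₂O = √(M_N₂O/M_X).
0.718 = √(44.01/M_X)
M_X = 44.01 / 0.718² = 44.01 / 0.5155 = 85.4 g/mol

85.4 g/mol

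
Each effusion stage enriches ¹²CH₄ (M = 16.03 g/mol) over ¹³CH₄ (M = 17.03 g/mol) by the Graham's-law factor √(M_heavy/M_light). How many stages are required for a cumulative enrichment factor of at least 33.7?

Single-stage factor α = √(17.03/16.03), so ln α = ½ ln(1.06238) = 0.03026.
Need α^N ≥ 33.7 ⇒ N ≥ ln(33.7) / ln α = 3.517 / 0.03026 = 116.25.
Rounding up, N = 117 stages.

117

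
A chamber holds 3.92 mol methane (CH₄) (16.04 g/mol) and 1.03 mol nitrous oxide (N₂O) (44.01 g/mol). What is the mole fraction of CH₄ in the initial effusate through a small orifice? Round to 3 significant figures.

0.863

The effusion rate of species i is ∝ p_i/√M_i ∝ n_i/√M_i.
So x_CH₄ in the escaping gas = (n_CH₄/√M_CH₄) / Σ(n_i/√M_i)
= (3.92/√16.04) / (3.92/√16.04 + 1.03/√44.01) = 0.9788/(0.9788 + 0.1553) = 0.863.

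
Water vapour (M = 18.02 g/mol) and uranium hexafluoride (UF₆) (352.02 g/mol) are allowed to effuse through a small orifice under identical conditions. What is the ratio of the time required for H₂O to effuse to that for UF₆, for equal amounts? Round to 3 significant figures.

0.226

Graham's law gives t_H₂O/t_UF₆ = √(M_H₂O/M_UF₆) = √(18.02/352.02) = √0.05119 = 0.226.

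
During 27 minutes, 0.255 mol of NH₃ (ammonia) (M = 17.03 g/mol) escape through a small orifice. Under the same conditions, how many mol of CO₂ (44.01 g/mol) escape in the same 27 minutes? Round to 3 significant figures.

0.159 mol

Graham's law gives rate_CO₂/rate_NH₃ = √(M_NH₃/M_CO₂) = √(17.03/44.01) = √0.3870 = 0.6221.
So the amount for CO₂ is 0.255 × 0.6221 = 0.159 mol.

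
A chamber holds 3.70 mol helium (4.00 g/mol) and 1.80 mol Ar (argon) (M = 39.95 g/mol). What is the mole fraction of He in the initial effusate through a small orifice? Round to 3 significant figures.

0.867

Each component's effusion rate ∝ (its partial pressure)·(1/√M) ∝ n_i/√M_i.
x_He(eff) = (n_He/√M_He) / (n_He/√M_He + n_Ar/√M_Ar)
= (3.70/√4.00) / (3.70/√4.00 + 1.80/√39.95) = 1.850/(1.850 + 0.2848) = 0.867.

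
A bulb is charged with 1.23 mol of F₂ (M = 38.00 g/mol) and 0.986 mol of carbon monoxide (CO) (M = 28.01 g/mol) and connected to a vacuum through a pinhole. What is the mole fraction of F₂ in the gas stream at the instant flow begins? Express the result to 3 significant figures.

0.517

Rate_i ∝ x_i/√M_i (Graham's law weighted by mole fraction), so the effusate composition follows n_i/√M_i.
Mole fraction of F₂ in the effusate = (n_F₂/√M_F₂) / (n_F₂/√M_F₂ + n_CO/√M_CO)
= (1.23/√38.00) / (1.23/√38.00 + 0.986/√28.01) = 0.1995/(0.1995 + 0.1863) = 0.517.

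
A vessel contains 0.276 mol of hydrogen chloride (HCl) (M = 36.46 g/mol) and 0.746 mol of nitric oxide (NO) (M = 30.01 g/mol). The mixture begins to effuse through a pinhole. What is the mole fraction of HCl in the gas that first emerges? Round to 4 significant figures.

Rate_i ∝ x_i/√M_i (Graham's law weighted by mole fraction), so the effusate composition follows n_i/√M_i.
x_HCl(eff) = (n_HCl/√M_HCl) / (n_HCl/√M_HCl + n_NO/√M_NO)
= (0.276/√36.46) / (0.276/√36.46 + 0.746/√30.01) = 0.04571/(0.04571 + 0.1362) = 0.2513.

0.2513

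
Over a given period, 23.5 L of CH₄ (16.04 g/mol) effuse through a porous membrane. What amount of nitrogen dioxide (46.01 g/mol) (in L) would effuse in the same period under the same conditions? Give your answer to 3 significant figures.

13.9 L

Using Graham's law: rate_NO₂/rate_CH₄ = √(M_CH₄/M_NO₂) = √(16.04/46.01) = √0.3486 = 0.5904.
So the volume for NO₂ is 23.5 × 0.5904 = 13.9 L.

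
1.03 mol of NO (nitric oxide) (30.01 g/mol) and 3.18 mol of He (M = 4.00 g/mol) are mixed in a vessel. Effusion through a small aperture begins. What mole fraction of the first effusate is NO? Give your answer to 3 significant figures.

0.106

The effusion rate of species i is ∝ p_i/√M_i ∝ n_i/√M_i.
So x_NO in the escaping gas = (n_NO/√M_NO) / Σ(n_i/√M_i)
= (1.03/√30.01) / (1.03/√30.01 + 3.18/√4.00) = 0.1880/(0.1880 + 1.590) = 0.106.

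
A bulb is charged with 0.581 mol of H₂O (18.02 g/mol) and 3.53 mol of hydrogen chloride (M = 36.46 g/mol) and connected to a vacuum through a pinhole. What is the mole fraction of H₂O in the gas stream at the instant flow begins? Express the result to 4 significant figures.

Effusion rate of each component ∝ n_i/√M_i (partial pressure × 1/√M).
So x_H₂O in the escaping gas = (n_H₂O/√M_H₂O) / Σ(n_i/√M_i)
= (0.581/√18.02) / (0.581/√18.02 + 3.53/√36.46) = 0.1369/(0.1369 + 0.5846) = 0.1897.

0.1897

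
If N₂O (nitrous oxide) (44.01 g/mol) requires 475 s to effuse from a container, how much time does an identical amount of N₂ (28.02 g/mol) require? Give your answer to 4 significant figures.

By Graham's law, t_N₂/t_N₂O = √(M_N₂/M_N₂O) = √(28.02/44.01) = √0.6367 = 0.7979.
So the time for N₂ is 475 × 0.7979 = 379.0 s.

379.0 s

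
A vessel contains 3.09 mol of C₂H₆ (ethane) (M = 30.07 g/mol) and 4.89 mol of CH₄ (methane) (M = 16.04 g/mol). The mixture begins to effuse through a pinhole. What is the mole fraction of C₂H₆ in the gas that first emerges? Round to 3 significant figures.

Effusion rate of each component ∝ n_i/√M_i (partial pressure × 1/√M).
So x_C₂H₆ in the escaping gas = (n_C₂H₆/√M_C₂H₆) / Σ(n_i/√M_i)
= (3.09/√30.07) / (3.09/√30.07 + 4.89/√16.04) = 0.5635/(0.5635 + 1.221) = 0.316.

0.316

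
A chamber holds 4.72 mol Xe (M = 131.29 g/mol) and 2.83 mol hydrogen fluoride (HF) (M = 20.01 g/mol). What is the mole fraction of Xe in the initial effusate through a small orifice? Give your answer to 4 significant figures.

The effusion rate of species i is ∝ p_i/√M_i ∝ n_i/√M_i.
Mole fraction of Xe in the effusate = (n_Xe/√M_Xe) / (n_Xe/√M_Xe + n_HF/√M_HF)
= (4.72/√131.29) / (4.72/√131.29 + 2.83/√20.01) = 0.4119/(0.4119 + 0.6326) = 0.3944.

0.3944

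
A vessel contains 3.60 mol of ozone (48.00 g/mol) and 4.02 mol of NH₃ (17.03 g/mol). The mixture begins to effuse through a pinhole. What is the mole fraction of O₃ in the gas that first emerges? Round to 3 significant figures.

0.348

Each component's effusion rate ∝ (its partial pressure)·(1/√M) ∝ n_i/√M_i.
Mole fraction of O₃ in the effusate = (n_O₃/√M_O₃) / (n_O₃/√M_O₃ + n_NH₃/√M_NH₃)
= (3.60/√48.00) / (3.60/√48.00 + 4.02/√17.03) = 0.5196/(0.5196 + 0.9741) = 0.348.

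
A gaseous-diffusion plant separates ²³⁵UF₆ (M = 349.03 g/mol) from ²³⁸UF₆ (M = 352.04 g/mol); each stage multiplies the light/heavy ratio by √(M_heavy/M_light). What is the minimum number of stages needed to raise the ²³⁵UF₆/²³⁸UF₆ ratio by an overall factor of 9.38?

With α = √(352.04/349.03) per stage, ln α = ½ ln(1.00862) = 0.004293.
Need α^N ≥ 9.38 ⇒ N ≥ ln(9.38) / ln α = 2.239 / 0.004293 = 521.39.
So at least 522 stages are needed.

522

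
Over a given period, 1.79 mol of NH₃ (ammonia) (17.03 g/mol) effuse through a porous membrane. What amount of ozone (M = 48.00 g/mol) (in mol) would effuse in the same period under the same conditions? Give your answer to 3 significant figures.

From Graham's law, rate_O₃/rate_NH₃ = √(M_NH₃/M_O₃) = √(17.03/48.00) = √0.3548 = 0.5956.
So the amount for O₃ is 1.79 × 0.5956 = 1.07 mol.

1.07 mol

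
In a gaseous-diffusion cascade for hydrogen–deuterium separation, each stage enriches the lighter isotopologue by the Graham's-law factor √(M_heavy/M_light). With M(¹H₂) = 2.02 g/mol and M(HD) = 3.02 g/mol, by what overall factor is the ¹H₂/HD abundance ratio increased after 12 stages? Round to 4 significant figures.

Each stage multiplies the ratio by α = √(3.02/2.02), so after 12 stages the overall factor is α^12 = (3.02/2.02)^(12/2).
= 1.49505^6 = 11.17.

11.17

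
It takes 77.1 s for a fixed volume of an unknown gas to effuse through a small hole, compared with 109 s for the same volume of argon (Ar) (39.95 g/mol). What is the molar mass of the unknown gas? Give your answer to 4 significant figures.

19.99 g/mol

Graham's law gives t_X/t_Ar = √(M_X/M_Ar).
77.1/109 = 0.7073 = √(M_X/39.95)
M_X = 39.95 × 0.7073² = 39.95 × 0.5003 = 19.99 g/mol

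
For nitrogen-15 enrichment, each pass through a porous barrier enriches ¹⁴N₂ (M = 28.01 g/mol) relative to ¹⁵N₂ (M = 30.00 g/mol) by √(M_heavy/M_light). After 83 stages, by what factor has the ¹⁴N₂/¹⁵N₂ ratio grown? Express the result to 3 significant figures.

After 83 stages the ratio has grown by (√(30.00/28.01))^83 = (30.00/28.01)^(83/2).
= 1.07105^(83/2) = 17.3.

17.3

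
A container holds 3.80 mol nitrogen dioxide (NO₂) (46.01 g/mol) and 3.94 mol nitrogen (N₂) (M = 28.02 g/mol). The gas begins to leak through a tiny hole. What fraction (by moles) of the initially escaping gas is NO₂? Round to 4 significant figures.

Rate_i ∝ x_i/√M_i (Graham's law weighted by mole fraction), so the effusate composition follows n_i/√M_i.
Mole fraction of NO₂ in the effusate = (n_NO₂/√M_NO₂) / (n_NO₂/√M_NO₂ + n_N₂/√M_N₂)
= (3.80/√46.01) / (3.80/√46.01 + 3.94/√28.02) = 0.5602/(0.5602 + 0.7443) = 0.4294.

0.4294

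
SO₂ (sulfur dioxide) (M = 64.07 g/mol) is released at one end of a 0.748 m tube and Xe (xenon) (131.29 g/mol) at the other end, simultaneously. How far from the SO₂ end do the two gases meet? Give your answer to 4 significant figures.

Graham's law gives d_SO₂/d_Xe = rate_SO₂/rate_Xe = √(M_Xe/M_SO₂) = √(131.29/64.07) = 1.431.
With d_SO₂ + d_Xe = 0.748 m, d_Xe = 0.748/(1 + 1.431) = 0.3076 m.
d_SO₂ = 0.748 − 0.3076 = 0.4404 m.

0.4404 m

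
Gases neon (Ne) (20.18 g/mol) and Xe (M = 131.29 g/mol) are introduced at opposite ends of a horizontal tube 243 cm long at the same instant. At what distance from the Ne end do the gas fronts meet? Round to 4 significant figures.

In equal time, each gas travels a distance ∝ its rate ∝ 1/√M, so d_Ne/d_Xe = √(M_Xe/M_Ne) = √(131.29/20.18) = 2.551.
With d_Ne + d_Xe = 243 cm, d_Xe = 243/(1 + 2.551) = 68.44 cm.
d_Ne = 243 − 68.44 = 174.6 cm.

174.6 cm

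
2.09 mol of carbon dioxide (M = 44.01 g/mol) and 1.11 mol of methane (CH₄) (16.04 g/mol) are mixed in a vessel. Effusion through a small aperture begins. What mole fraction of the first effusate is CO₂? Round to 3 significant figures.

0.532

Effusion rate of each component ∝ n_i/√M_i (partial pressure × 1/√M).
x_CO₂(eff) = (n_CO₂/√M_CO₂) / (n_CO₂/√M_CO₂ + n_CH₄/√M_CH₄)
= (2.09/√44.01) / (2.09/√44.01 + 1.11/√16.04) = 0.3150/(0.3150 + 0.2772) = 0.532.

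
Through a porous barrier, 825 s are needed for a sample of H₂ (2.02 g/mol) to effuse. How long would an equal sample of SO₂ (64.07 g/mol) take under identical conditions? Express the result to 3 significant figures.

4650 s

Since effusion rate ∝ 1/√M, t_SO₂/t_H₂ = √(M_SO₂/M_H₂) = √(64.07/2.02) = √31.72 = 5.632.
So the time for SO₂ is 825 × 5.632 = 4650 s.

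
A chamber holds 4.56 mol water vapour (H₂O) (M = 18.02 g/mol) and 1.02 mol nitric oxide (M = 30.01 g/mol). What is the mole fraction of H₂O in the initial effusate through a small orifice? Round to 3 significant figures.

The effusion rate of species i is ∝ p_i/√M_i ∝ n_i/√M_i.
Mole fraction of H₂O in the effusate = (n_H₂O/√M_H₂O) / (n_H₂O/√M_H₂O + n_NO/√M_NO)
= (4.56/√18.02) / (4.56/√18.02 + 1.02/√30.01) = 1.074/(1.074 + 0.1862) = 0.852.

0.852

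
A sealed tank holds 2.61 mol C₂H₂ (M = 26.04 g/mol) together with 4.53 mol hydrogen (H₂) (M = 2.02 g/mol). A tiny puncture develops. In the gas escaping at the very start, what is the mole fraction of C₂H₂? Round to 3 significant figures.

0.138

Rate_i ∝ x_i/√M_i (Graham's law weighted by mole fraction), so the effusate composition follows n_i/√M_i.
Mole fraction of C₂H₂ in the effusate = (n_C₂H₂/√M_C₂H₂) / (n_C₂H₂/√M_C₂H₂ + n_H₂/√M_H₂)
= (2.61/√26.04) / (2.61/√26.04 + 4.53/√2.02) = 0.5115/(0.5115 + 3.187) = 0.138.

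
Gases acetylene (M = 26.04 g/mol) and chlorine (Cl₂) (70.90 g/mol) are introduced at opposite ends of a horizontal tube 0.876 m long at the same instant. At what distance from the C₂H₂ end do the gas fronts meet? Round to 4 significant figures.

Distances travelled in equal time are proportional to diffusion rates, so d_C₂H₂/d_Cl₂ = √(M_Cl₂/M_C₂H₂) = √(70.90/26.04) = 1.650.
With d_C₂H₂ + d_Cl₂ = 0.876 m, d_Cl₂ = 0.876/(1 + 1.650) = 0.3306 m.
d_C₂H₂ = 0.876 − 0.3306 = 0.5454 m.

0.5454 m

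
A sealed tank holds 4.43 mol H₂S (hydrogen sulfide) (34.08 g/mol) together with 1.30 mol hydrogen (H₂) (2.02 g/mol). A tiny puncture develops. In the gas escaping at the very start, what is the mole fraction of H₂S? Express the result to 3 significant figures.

The effusion rate of species i is ∝ p_i/√M_i ∝ n_i/√M_i.
So x_H₂S in the escaping gas = (n_H₂S/√M_H₂S) / Σ(n_i/√M_i)
= (4.43/√34.08) / (4.43/√34.08 + 1.30/√2.02) = 0.7588/(0.7588 + 0.9147) = 0.453.

0.453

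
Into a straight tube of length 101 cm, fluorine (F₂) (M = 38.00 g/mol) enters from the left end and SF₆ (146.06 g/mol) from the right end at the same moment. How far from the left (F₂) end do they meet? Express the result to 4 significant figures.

In equal time, each gas travels a distance ∝ its rate ∝ 1/√M, so d_F₂/d_SF₆ = √(M_SF₆/M_F₂) = √(146.06/38.00) = 1.961.
With d_F₂ + d_SF₆ = 101 cm, d_SF₆ = 101/(1 + 1.961) = 34.12 cm.
d_F₂ = 101 − 34.12 = 66.88 cm.

66.88 cm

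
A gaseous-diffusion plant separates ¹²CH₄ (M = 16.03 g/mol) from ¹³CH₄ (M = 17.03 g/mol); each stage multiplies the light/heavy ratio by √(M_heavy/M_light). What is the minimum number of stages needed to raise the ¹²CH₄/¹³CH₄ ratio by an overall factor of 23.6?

Single-stage factor α = √(17.03/16.03), so ln α = ½ ln(1.06238) = 0.03026.
Need α^N ≥ 23.6 ⇒ N ≥ ln(23.6) / ln α = 3.161 / 0.03026 = 104.48.
Rounding up, N = 105 stages.

105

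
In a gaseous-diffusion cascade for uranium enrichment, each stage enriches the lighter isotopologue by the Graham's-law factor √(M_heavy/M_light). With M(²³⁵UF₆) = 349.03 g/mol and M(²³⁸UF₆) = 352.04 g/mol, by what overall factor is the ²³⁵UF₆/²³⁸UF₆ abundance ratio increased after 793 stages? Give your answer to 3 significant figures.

Each stage multiplies the ratio by α = √(352.04/349.03), so after 793 stages the overall factor is α^793 = (352.04/349.03)^(793/2).
= 1.00862^(793/2) = 30.1.

30.1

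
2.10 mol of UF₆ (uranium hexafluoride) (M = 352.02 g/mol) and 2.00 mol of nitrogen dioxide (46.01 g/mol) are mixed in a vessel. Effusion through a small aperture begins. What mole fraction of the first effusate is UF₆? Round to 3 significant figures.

Each component's effusion rate ∝ (its partial pressure)·(1/√M) ∝ n_i/√M_i.
x_UF₆(eff) = (n_UF₆/√M_UF₆) / (n_UF₆/√M_UF₆ + n_NO₂/√M_NO₂)
= (2.10/√352.02) / (2.10/√352.02 + 2.00/√46.01) = 0.1119/(0.1119 + 0.2949) = 0.275.

0.275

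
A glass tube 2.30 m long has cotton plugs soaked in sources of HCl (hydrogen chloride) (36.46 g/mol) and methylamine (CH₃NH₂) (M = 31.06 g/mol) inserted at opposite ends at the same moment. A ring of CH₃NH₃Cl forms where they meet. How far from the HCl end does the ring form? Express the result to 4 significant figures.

1.104 m

Distances travelled in equal time are proportional to diffusion rates, so d_HCl/d_CH₃NH₂ = √(M_CH₃NH₂/M_HCl) = √(31.06/36.46) = 0.9230.
With d_HCl + d_CH₃NH₂ = 2.30 m, d_CH₃NH₂ = 2.30/(1 + 0.9230) = 1.196 m.
d_HCl = 2.30 − 1.196 = 1.104 m.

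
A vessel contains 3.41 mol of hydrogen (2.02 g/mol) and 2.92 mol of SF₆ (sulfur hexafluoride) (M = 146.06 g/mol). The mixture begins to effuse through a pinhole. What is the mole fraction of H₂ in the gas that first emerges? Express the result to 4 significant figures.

Each component's effusion rate ∝ (its partial pressure)·(1/√M) ∝ n_i/√M_i.
x_H₂(eff) = (n_H₂/√M_H₂) / (n_H₂/√M_H₂ + n_SF₆/√M_SF₆)
= (3.41/√2.02) / (3.41/√2.02 + 2.92/√146.06) = 2.399/(2.399 + 0.2416) = 0.9085.

0.9085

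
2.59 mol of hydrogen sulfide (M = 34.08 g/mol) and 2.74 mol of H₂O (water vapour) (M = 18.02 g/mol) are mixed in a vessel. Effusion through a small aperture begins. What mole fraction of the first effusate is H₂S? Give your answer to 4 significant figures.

0.4074

Each component's effusion rate ∝ (its partial pressure)·(1/√M) ∝ n_i/√M_i.
Mole fraction of H₂S in the effusate = (n_H₂S/√M_H₂S) / (n_H₂S/√M_H₂S + n_H₂O/√M_H₂O)
= (2.59/√34.08) / (2.59/√34.08 + 2.74/√18.02) = 0.4437/(0.4437 + 0.6455) = 0.4074.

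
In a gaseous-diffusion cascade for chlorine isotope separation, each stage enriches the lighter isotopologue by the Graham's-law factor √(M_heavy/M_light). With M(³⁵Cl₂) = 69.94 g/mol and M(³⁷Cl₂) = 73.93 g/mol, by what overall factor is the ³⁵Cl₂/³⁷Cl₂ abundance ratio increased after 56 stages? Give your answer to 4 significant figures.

Overall factor = α^56 with α = √(73.93/69.94), i.e. (73.93/69.94)^(56/2).
= 1.05705^28 = 4.728.

4.728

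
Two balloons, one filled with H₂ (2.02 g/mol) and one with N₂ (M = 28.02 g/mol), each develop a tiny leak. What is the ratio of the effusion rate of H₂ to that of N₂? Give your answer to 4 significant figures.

From Graham's law, rate_H₂/rate_N₂ = √(M_N₂/M_H₂) = √(28.02/2.02) = √13.87 = 3.724.

3.724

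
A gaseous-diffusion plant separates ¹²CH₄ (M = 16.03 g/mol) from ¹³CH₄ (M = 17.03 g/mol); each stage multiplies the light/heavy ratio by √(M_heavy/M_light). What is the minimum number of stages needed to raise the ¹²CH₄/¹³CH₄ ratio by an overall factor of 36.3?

Per stage α = (17.03/16.03)^(1/2) = 1.06238^0.5, giving ln α = 0.03026.
Need α^N ≥ 36.3 ⇒ N ≥ ln(36.3) / ln α = 3.592 / 0.03026 = 118.71.
Minimum whole number of stages: N = 119.

119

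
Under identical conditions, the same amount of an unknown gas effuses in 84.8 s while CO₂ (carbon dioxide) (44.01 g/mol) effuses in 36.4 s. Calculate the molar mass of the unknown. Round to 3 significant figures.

Since effusion rate ∝ 1/√M, t_X/t_CO₂ = √(M_X/M_CO₂).
84.8/36.4 = 2.330 = √(M_X/44.01)
M_X = 44.01 × 2.330² = 44.01 × 5.427 = 239 g/mol

239 g/mol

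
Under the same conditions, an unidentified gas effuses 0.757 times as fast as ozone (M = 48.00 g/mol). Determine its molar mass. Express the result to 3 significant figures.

Using Graham's law: rate_X/rate_O₃ = √(M_O₃/M_X).
0.757 = √(48.00/M_X)
M_X = 48.00 / 0.757² = 48.00 / 0.5730 = 83.8 g/mol

83.8 g/mol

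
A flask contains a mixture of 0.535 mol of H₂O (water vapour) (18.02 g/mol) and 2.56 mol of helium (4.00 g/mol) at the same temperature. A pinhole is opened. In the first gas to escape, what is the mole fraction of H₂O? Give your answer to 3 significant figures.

Each component's effusion rate ∝ (its partial pressure)·(1/√M) ∝ n_i/√M_i.
Mole fraction of H₂O in the effusate = (n_H₂O/√M_H₂O) / (n_H₂O/√M_H₂O + n_He/√M_He)
= (0.535/√18.02) / (0.535/√18.02 + 2.56/√4.00) = 0.1260/(0.1260 + 1.280) = 0.0896.

0.0896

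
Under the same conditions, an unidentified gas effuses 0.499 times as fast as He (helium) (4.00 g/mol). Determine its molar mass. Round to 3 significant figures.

Graham's law gives rate_X/rate_He = √(M_He/M_X).
0.499 = √(4.00/M_X)
M_X = 4.00 / 0.499² = 4.00 / 0.2490 = 16.1 g/mol

16.1 g/mol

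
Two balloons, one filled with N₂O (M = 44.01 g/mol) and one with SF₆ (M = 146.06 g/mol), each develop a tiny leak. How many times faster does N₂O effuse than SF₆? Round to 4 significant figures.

1.822

Using Graham's law: rate_N₂O/rate_SF₆ = √(M_SF₆/M_N₂O) = √(146.06/44.01) = √3.319 = 1.822.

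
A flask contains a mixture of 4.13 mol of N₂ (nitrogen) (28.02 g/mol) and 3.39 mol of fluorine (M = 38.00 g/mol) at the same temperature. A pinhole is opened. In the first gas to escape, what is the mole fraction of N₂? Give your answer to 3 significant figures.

Effusion rate of each component ∝ n_i/√M_i (partial pressure × 1/√M).
x_N₂(eff) = (n_N₂/√M_N₂) / (n_N₂/√M_N₂ + n_F₂/√M_F₂)
= (4.13/√28.02) / (4.13/√28.02 + 3.39/√38.00) = 0.7802/(0.7802 + 0.5499) = 0.587.

0.587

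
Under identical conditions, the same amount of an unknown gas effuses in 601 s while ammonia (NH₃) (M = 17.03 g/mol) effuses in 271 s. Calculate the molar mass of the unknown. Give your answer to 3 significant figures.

By Graham's law, t_X/t_NH₃ = √(M_X/M_NH₃).
601/271 = 2.218 = √(M_X/17.03)
M_X = 17.03 × 2.218² = 17.03 × 4.918 = 83.8 g/mol

83.8 g/mol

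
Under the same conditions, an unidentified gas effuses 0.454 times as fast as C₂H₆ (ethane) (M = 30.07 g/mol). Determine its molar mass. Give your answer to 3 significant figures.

Since effusion rate ∝ 1/√M, rate_X/rate_C₂H₆ = √(M_C₂H₆/M_X).
0.454 = √(30.07/M_X)
M_X = 30.07 / 0.454² = 30.07 / 0.2061 = 146 g/mol

146 g/mol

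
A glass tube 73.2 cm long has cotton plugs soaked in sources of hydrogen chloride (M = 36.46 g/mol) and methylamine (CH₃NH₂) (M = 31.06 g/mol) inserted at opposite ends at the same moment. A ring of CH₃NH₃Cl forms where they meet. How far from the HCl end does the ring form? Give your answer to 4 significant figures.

The fronts meet when d_HCl + d_CH₃NH₂ = L with d_HCl/d_CH₃NH₂ = √(M_CH₃NH₂/M_HCl) (Graham's law). Here √(M_CH₃NH₂/M_HCl) = √(31.06/36.46) = 0.9230.
With d_HCl + d_CH₃NH₂ = 73.2 cm, d_CH₃NH₂ = 73.2/(1 + 0.9230) = 38.07 cm.
d_HCl = 73.2 − 38.07 = 35.13 cm.

35.13 cm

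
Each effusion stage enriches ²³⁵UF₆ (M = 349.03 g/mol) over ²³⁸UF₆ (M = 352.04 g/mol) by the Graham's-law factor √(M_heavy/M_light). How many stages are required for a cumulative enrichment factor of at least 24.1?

Per stage α = (352.04/349.03)^(1/2) = 1.00862^0.5, giving ln α = 0.004293.
Need α^N ≥ 24.1 ⇒ N ≥ ln(24.1) / ln α = 3.182 / 0.004293 = 741.18.
Minimum whole number of stages: N = 742.

742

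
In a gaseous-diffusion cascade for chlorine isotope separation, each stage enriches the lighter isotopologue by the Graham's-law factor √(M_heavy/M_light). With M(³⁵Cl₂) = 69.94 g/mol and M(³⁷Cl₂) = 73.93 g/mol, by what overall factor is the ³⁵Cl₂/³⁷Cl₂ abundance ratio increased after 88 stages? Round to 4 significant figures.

After 88 stages the ratio has grown by (√(73.93/69.94))^88 = (73.93/69.94)^(88/2).
= 1.05705^44 = 11.49.

11.49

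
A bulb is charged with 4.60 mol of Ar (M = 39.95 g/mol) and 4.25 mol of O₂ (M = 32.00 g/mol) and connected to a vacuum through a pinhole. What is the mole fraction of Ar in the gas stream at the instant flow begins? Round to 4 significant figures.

0.4920

Each component's effusion rate ∝ (its partial pressure)·(1/√M) ∝ n_i/√M_i.
Mole fraction of Ar in the effusate = (n_Ar/√M_Ar) / (n_Ar/√M_Ar + n_O₂/√M_O₂)
= (4.60/√39.95) / (4.60/√39.95 + 4.25/√32.00) = 0.7278/(0.7278 + 0.7513) = 0.4920.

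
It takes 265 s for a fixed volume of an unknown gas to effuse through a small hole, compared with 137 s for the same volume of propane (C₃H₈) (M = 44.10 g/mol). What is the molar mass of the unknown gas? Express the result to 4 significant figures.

165.0 g/mol

By Graham's law, t_X/t_C₃H₈ = √(M_X/M_C₃H₈).
265/137 = 1.934 = √(M_X/44.10)
M_X = 44.10 × 1.934² = 44.10 × 3.742 = 165.0 g/mol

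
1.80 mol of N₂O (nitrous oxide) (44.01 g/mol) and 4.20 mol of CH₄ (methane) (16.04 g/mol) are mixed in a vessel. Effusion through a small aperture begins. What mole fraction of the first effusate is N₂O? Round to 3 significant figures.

0.206

Rate_i ∝ x_i/√M_i (Graham's law weighted by mole fraction), so the effusate composition follows n_i/√M_i.
So x_N₂O in the escaping gas = (n_N₂O/√M_N₂O) / Σ(n_i/√M_i)
= (1.80/√44.01) / (1.80/√44.01 + 4.20/√16.04) = 0.2713/(0.2713 + 1.049) = 0.206.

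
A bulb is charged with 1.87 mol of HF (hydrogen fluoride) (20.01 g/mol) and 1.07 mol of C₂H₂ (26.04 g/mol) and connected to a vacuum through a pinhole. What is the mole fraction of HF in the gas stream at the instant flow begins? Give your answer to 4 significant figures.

Effusion rate of each component ∝ n_i/√M_i (partial pressure × 1/√M).
x_HF(eff) = (n_HF/√M_HF) / (n_HF/√M_HF + n_C₂H₂/√M_C₂H₂)
= (1.87/√20.01) / (1.87/√20.01 + 1.07/√26.04) = 0.4180/(0.4180 + 0.2097) = 0.6660.

0.6660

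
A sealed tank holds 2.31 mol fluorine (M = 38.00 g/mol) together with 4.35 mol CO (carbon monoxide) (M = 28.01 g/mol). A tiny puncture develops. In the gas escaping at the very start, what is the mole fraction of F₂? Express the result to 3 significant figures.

Effusion rate of each component ∝ n_i/√M_i (partial pressure × 1/√M).
x_F₂(eff) = (n_F₂/√M_F₂) / (n_F₂/√M_F₂ + n_CO/√M_CO)
= (2.31/√38.00) / (2.31/√38.00 + 4.35/√28.01) = 0.3747/(0.3747 + 0.8219) = 0.313.

0.313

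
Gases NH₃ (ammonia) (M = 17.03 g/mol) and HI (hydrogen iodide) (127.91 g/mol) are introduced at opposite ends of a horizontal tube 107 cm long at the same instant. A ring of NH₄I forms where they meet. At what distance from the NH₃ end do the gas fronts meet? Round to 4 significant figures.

Graham's law gives d_NH₃/d_HI = rate_NH₃/rate_HI = √(M_HI/M_NH₃) = √(127.91/17.03) = 2.741.
With d_NH₃ + d_HI = 107 cm, d_HI = 107/(1 + 2.741) = 28.61 cm.
d_NH₃ = 107 − 28.61 = 78.39 cm.

78.39 cm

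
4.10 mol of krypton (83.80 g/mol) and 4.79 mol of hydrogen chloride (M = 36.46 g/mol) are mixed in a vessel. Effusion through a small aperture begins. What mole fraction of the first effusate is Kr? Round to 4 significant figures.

The effusion rate of species i is ∝ p_i/√M_i ∝ n_i/√M_i.
x_Kr(eff) = (n_Kr/√M_Kr) / (n_Kr/√M_Kr + n_HCl/√M_HCl)
= (4.10/√83.80) / (4.10/√83.80 + 4.79/√36.46) = 0.4479/(0.4479 + 0.7933) = 0.3609.

0.3609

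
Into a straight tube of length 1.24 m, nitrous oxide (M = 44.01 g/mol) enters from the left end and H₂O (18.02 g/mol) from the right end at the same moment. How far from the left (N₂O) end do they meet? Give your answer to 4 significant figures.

Distances travelled in equal time are proportional to diffusion rates, so d_N₂O/d_H₂O = √(M_H₂O/M_N₂O) = √(18.02/44.01) = 0.6399.
With d_N₂O + d_H₂O = 1.24 m, d_H₂O = 1.24/(1 + 0.6399) = 0.7562 m.
d_N₂O = 1.24 − 0.7562 = 0.4838 m.

0.4838 m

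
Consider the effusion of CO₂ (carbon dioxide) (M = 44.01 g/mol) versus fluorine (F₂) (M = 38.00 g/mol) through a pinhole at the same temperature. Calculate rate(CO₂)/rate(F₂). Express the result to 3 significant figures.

From Graham's law, rate_CO₂/rate_F₂ = √(M_F₂/M_CO₂) = √(38.00/44.01) = √0.8634 = 0.929.

0.929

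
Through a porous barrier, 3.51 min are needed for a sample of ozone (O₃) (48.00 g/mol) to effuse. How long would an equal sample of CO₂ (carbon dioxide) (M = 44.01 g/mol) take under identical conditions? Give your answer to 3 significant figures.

Using Graham's law: t_CO₂/t_O₃ = √(M_CO₂/M_O₃) = √(44.01/48.00) = √0.9169 = 0.9575.
So the time for CO₂ is 3.51 × 0.9575 = 3.36 min.

3.36 min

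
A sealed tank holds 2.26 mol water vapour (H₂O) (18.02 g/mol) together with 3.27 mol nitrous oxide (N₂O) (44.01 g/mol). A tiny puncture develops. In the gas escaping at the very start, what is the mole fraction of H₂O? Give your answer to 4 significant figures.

0.5193

The effusion rate of species i is ∝ p_i/√M_i ∝ n_i/√M_i.
So x_H₂O in the escaping gas = (n_H₂O/√M_H₂O) / Σ(n_i/√M_i)
= (2.26/√18.02) / (2.26/√18.02 + 3.27/√44.01) = 0.5324/(0.5324 + 0.4929) = 0.5193.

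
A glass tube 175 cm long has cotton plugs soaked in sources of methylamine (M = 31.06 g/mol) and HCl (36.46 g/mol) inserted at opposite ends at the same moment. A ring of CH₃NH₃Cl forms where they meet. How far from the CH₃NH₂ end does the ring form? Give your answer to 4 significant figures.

In equal time, each gas travels a distance ∝ its rate ∝ 1/√M, so d_CH₃NH₂/d_HCl = √(M_HCl/M_CH₃NH₂) = √(36.46/31.06) = 1.083.
With d_CH₃NH₂ + d_HCl = 175 cm, d_HCl = 175/(1 + 1.083) = 84.00 cm.
d_CH₃NH₂ = 175 − 84.00 = 91.00 cm.

91.00 cm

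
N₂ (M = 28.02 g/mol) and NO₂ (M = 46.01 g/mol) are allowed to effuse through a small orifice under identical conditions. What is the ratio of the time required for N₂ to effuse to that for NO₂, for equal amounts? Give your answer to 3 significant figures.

From Graham's law, t_N₂/t_NO₂ = √(M_N₂/M_NO₂) = √(28.02/46.01) = √0.6090 = 0.780.

0.780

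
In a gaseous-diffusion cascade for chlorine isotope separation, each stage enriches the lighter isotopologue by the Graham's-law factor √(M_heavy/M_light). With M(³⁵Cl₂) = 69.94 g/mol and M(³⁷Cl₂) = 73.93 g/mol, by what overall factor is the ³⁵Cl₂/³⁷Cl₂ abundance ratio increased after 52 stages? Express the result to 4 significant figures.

4.231

Overall factor = α^52 with α = √(73.93/69.94), i.e. (73.93/69.94)^(52/2).
= 1.05705^26 = 4.231.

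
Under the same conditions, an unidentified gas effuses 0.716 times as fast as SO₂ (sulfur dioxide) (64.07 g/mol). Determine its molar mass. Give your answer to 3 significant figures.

125 g/mol

By Graham's law, rate_X/rate_SO₂ = √(M_SO₂/M_X).
0.716 = √(64.07/M_X)
M_X = 64.07 / 0.716² = 64.07 / 0.5127 = 125 g/mol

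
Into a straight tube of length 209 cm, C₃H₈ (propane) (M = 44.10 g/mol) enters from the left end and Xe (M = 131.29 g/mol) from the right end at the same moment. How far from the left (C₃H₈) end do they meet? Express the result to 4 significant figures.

In equal time, each gas travels a distance ∝ its rate ∝ 1/√M, so d_C₃H₈/d_Xe = √(M_Xe/M_C₃H₈) = √(131.29/44.10) = 1.725.
With d_C₃H₈ + d_Xe = 209 cm, d_Xe = 209/(1 + 1.725) = 76.69 cm.
d_C₃H₈ = 209 − 76.69 = 132.3 cm.

132.3 cm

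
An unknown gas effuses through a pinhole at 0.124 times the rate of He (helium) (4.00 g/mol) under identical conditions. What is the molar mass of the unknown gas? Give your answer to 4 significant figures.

Since effusion rate ∝ 1/√M, rate_X/rate_He = √(M_He/M_X).
0.124 = √(4.00/M_X)
M_X = 4.00 / 0.124² = 4.00 / 0.01538 = 260.1 g/mol

260.1 g/mol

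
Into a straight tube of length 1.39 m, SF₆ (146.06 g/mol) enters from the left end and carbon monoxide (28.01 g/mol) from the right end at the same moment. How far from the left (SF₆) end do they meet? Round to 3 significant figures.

Graham's law gives d_SF₆/d_CO = rate_SF₆/rate_CO = √(M_CO/M_SF₆) = √(28.01/146.06) = 0.4379.
With d_SF₆ + d_CO = 1.39 m, d_CO = 1.39/(1 + 0.4379) = 0.9667 m.
d_SF₆ = 1.39 − 0.9667 = 0.423 m.

0.423 m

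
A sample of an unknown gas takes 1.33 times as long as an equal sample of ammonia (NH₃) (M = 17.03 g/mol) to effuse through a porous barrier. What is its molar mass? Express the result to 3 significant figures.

Graham's law gives t_X/t_NH₃ = √(M_X/M_NH₃).
1.33 = √(M_X/17.03)
M_X = 17.03 × 1.33² = 17.03 × 1.769 = 30.1 g/mol

30.1 g/mol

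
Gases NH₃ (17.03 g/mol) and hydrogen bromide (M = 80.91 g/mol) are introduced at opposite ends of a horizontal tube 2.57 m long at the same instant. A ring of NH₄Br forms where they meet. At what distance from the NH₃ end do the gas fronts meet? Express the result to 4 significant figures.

1.762 m

Graham's law gives d_NH₃/d_HBr = rate_NH₃/rate_HBr = √(M_HBr/M_NH₃) = √(80.91/17.03) = 2.180.
With d_NH₃ + d_HBr = 2.57 m, d_HBr = 2.57/(1 + 2.180) = 0.8083 m.
d_NH₃ = 2.57 − 0.8083 = 1.762 m.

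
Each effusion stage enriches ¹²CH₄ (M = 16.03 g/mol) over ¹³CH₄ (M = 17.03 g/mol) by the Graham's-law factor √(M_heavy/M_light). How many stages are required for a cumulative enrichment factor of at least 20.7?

101

With α = √(17.03/16.03) per stage, ln α = ½ ln(1.06238) = 0.03026.
Need α^N ≥ 20.7 ⇒ N ≥ ln(20.7) / ln α = 3.030 / 0.03026 = 100.15.
Rounding up, N = 101 stages.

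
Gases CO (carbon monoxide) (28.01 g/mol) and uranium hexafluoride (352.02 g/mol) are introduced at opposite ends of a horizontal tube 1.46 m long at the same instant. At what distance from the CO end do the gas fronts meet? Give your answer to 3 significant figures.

1.14 m

The fronts meet when d_CO + d_UF₆ = L with d_CO/d_UF₆ = √(M_UF₆/M_CO) (Graham's law). Here √(M_UF₆/M_CO) = √(352.02/28.01) = 3.545.
With d_CO + d_UF₆ = 1.46 m, d_UF₆ = 1.46/(1 + 3.545) = 0.3212 m.
d_CO = 1.46 − 0.3212 = 1.14 m.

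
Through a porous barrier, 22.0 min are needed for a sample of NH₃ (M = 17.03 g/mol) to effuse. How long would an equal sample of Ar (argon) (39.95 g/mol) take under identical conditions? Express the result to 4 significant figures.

Graham's law gives t_Ar/t_NH₃ = √(M_Ar/M_NH₃) = √(39.95/17.03) = √2.346 = 1.532.
So the time for Ar is 22.0 × 1.532 = 33.70 min.

33.70 min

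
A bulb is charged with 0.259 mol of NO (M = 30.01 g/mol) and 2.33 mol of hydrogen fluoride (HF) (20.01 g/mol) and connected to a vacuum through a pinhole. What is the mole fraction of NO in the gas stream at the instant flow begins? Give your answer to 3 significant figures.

Effusion rate of each component ∝ n_i/√M_i (partial pressure × 1/√M).
x_NO(eff) = (n_NO/√M_NO) / (n_NO/√M_NO + n_HF/√M_HF)
= (0.259/√30.01) / (0.259/√30.01 + 2.33/√20.01) = 0.04728/(0.04728 + 0.5209) = 0.0832.

0.0832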